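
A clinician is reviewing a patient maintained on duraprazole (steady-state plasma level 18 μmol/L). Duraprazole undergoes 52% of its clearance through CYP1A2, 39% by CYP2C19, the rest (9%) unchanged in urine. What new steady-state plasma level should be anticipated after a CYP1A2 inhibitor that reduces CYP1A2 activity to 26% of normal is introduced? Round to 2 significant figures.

The CYP1A2 pathway (52% of clearance) is reduced to 0.26× activity: 0.52 × 0.26 = 0.1352.
CYP2C19 (39%) and the residual 9% are unaffected.
CL_new/CL_old = 0.1352 + 0.39 + 0.09 = 0.6152.
With dosing unchanged, steady-state plasma level scales as 1/CL: 18 / 0.6152 = 29 μmol/L.

29 μmol/L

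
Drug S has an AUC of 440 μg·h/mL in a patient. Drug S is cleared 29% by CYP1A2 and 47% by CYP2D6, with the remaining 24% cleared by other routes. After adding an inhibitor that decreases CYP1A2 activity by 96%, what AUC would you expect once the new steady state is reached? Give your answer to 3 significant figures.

CYP1A2: 0.29 × 0.04 = 0.0116
CYP2D6: 0.47 (unchanged)
Other: 0.24 (unchanged)
Relative clearance = 0.0116 + 0.47 + 0.24 = 0.7216.
AUC ∝ 1/CL, so new value = 440 / 0.7216 = 610 μg·h/mL.

610 μg·h/mL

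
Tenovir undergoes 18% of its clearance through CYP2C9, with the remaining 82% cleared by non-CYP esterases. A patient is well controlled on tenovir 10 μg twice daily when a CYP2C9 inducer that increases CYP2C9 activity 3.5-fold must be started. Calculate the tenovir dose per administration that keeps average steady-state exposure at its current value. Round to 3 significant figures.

The CYP2C9 pathway (18% of clearance) is boosted to 3.5× activity: 0.18 × 3.5 = 0.63.
The remaining 82% of clearance is unaffected.
New clearance relative to baseline: 0.63 + 0.82 = 1.45.
To maintain the same steady-state level, dose must scale with clearance: new dose = 10 × 1.45 = 14.5 μg.

14.5 μg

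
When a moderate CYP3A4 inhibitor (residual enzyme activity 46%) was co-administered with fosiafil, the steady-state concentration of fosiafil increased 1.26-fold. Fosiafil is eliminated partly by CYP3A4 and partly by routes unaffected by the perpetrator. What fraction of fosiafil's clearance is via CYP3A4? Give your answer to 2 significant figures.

0.38

Let fm be the CYP3A4 fraction. New clearance relative to baseline = fm × 0.46 + (1 − fm).
Steady-state concentration ratio = 1 / (new CL fraction), so new CL fraction = 1 / 1.26 = 0.7937.
fm × 0.46 + 1 − fm = 0.7937  ⇒  fm × (0.46 − 1) = −0.2063  ⇒  fm = 0.38.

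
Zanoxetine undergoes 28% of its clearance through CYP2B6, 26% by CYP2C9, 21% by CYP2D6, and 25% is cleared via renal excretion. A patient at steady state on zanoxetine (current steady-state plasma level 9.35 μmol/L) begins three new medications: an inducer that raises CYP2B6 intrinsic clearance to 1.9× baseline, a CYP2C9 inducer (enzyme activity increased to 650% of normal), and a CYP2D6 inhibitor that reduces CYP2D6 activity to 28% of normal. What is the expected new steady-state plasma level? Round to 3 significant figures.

3.69 μmol/L

The CYP2B6 pathway (28% of clearance) rises to 1.9× activity: 0.28 × 1.9 = 0.532.
The CYP2C9 pathway (26% of clearance) is boosted to 6.5× activity: 0.26 × 6.5 = 1.69.
The CYP2D6 pathway (21% of clearance) falls to 0.28× activity: 0.21 × 0.28 = 0.0588.
The remaining 25% of clearance is unaffected.
Relative clearance = 0.532 + 1.69 + 0.0588 + 0.25 = 2.5308.
New steady-state plasma level = 9.35 / 2.5308 = 3.69 μmol/L (concentration scales inversely with clearance).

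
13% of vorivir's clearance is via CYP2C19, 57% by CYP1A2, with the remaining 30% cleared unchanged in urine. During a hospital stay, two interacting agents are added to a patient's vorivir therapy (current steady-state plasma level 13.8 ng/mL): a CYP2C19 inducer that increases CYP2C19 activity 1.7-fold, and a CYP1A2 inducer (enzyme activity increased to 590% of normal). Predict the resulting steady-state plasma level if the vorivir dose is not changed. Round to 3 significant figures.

3.55 ng/mL

The CYP2C19 pathway (13% of clearance) is boosted to 1.7× activity: 0.13 × 1.7 = 0.221.
The CYP1A2 pathway (57% of clearance) increases to 5.9× activity: 0.57 × 5.9 = 3.363.
Non-CYP routes (30%) are unchanged.
Relative clearance = 0.221 + 3.363 + 0.3 = 3.884.
Steady-state plasma level ∝ 1/CL: new value = 13.8 / 3.884 = 3.55 ng/mL.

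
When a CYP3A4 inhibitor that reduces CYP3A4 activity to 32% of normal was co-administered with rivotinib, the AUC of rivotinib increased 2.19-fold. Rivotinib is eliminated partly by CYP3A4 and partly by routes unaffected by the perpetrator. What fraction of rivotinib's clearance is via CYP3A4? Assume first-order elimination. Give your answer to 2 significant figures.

Let x = fm,CYP3A4. Because AUC ∝ 1/CL, relative clearance fell to 1/2.19 = 0.4566.
Setting x·0.32 + (1 − x) = 0.4566 and solving: x = (0.4566 − 1)/(0.32 − 1) = 0.80.

0.80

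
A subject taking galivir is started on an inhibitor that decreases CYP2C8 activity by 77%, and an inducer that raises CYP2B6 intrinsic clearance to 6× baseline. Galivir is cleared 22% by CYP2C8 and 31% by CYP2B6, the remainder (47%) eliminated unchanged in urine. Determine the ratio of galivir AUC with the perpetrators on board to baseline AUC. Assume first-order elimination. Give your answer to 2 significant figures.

The CYP2C8 pathway (22% of clearance) falls to 0.23× activity: 0.22 × 0.23 = 0.0506.
The CYP2B6 pathway (31% of clearance) rises to 6× activity: 0.31 × 6 = 1.86.
Non-CYP routes (47%) are unchanged.
CL_new/CL_old = 0.0506 + 1.86 + 0.47 = 2.3806.
AUC ∝ 1/CL: fold-change = 1 / 2.3806 = 0.42.

0.42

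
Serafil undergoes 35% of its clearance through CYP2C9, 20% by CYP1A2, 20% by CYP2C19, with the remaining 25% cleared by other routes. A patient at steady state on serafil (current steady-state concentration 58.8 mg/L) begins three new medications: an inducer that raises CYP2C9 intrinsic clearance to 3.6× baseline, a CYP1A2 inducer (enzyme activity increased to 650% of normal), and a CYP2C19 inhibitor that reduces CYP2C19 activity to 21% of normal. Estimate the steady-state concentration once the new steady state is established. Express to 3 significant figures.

CYP2C9: 0.35 × 3.6 = 1.26
CYP1A2: 0.2 × 6.5 = 1.3
CYP2C19: 0.2 × 0.21 = 0.042
Other: 0.25 (unchanged)
Relative clearance = 1.26 + 1.3 + 0.042 + 0.25 = 2.852.
Dividing the baseline by the relative clearance: 58.8 / 2.852 = 20.6 mg/L.

20.6 mg/L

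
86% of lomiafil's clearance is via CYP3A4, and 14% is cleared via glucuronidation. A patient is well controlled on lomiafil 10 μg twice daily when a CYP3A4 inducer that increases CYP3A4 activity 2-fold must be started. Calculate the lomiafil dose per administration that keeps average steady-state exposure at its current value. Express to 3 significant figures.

The CYP3A4 pathway (86% of clearance) rises to 2× activity: 0.86 × 2 = 1.72.
Non-CYP routes (14%) are unchanged.
Relative clearance = 1.72 + 0.14 = 1.86.
To maintain the same steady-state level, dose must scale with clearance: new dose = 10 × 1.86 = 18.6 μg.

18.6 μg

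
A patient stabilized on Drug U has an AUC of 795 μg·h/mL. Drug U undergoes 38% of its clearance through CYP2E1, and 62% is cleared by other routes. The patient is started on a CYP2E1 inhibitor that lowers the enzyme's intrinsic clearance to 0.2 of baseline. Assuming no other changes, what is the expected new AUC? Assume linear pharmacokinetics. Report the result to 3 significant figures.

The CYP2E1 pathway (38% of clearance) falls to 0.2× activity: 0.38 × 0.2 = 0.076.
The remaining 62% of clearance is unaffected.
CL_new/CL_old = 0.076 + 0.62 = 0.696.
AUC ∝ 1/CL, so new value = 795 / 0.696 = 1.14 × 10³ μg·h/mL.

1.14 × 10³ μg·h/mL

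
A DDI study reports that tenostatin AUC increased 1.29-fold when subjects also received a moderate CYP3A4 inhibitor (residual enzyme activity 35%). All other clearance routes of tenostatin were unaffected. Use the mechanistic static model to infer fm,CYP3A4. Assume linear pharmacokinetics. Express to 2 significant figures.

Let fm be the CYP3A4 fraction. New clearance relative to baseline = fm × 0.35 + (1 − fm).
AUC ratio = 1 / (new CL fraction), so new CL fraction = 1 / 1.29 = 0.7752.
fm × 0.35 + 1 − fm = 0.7752  ⇒  fm × (0.35 − 1) = −0.2248  ⇒  fm = 0.35.

0.35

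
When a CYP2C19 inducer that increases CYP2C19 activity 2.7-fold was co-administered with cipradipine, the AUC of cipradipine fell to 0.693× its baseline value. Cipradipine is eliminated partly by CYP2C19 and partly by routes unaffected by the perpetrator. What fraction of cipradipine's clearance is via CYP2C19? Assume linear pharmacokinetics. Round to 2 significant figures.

0.26

Write x for the fraction cleared via CYP2C19. The observed AUC change means clearance rose to 1/0.693 = 1.443 of baseline.
Only the CYP2C19 route changed, so 1.443 = x·2.7 + (1 − x), giving x = 0.26.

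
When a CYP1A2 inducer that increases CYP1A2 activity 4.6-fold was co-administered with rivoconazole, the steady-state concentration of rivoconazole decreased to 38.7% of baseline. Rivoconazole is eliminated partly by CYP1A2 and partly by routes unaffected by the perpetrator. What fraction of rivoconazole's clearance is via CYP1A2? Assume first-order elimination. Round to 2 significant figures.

0.44

Let fm be the CYP1A2 fraction. New clearance relative to baseline = fm × 4.6 + (1 − fm).
Steady-state concentration ratio = 1 / (new CL fraction), so new CL fraction = 1 / 0.387 = 2.584.
fm × 4.6 + 1 − fm = 2.584  ⇒  fm × (4.6 − 1) = 1.584  ⇒  fm = 0.44.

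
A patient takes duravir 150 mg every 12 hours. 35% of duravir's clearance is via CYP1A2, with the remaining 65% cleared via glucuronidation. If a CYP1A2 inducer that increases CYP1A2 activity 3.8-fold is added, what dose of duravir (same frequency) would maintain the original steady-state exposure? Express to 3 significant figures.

297 mg

The CYP1A2 pathway (35% of clearance) is boosted to 3.8× activity: 0.35 × 3.8 = 1.33.
The remaining 65% of clearance is unaffected.
CL_new/CL_old = 1.33 + 0.65 = 1.98.
Exposure is unchanged when dose changes in proportion to clearance. New dose = 150 mg × 1.98 = 297 mg.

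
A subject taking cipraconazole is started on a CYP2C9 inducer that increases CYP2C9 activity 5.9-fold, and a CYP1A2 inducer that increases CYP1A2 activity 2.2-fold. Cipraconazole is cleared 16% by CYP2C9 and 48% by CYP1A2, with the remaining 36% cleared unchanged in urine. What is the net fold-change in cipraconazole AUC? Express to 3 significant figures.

0.424

The CYP2C9 pathway (16% of clearance) increases to 5.9× activity: 0.16 × 5.9 = 0.944.
The CYP1A2 pathway (48% of clearance) rises to 2.2× activity: 0.48 × 2.2 = 1.056.
Non-CYP routes (36%) are unchanged.
Relative clearance = 0.944 + 1.056 + 0.36 = 2.36.
AUC ∝ 1/CL: fold-change = 1 / 2.36 = 0.424.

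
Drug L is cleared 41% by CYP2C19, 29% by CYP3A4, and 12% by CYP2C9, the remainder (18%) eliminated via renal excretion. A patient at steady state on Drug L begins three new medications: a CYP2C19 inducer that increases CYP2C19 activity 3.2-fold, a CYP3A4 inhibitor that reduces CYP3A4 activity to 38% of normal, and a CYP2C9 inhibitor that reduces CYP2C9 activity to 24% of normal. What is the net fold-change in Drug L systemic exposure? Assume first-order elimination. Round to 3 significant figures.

The CYP2C19 pathway (41% of clearance) rises to 3.2× activity: 0.41 × 3.2 = 1.312.
The CYP3A4 pathway (29% of clearance) falls to 0.38× activity: 0.29 × 0.38 = 0.1102.
The CYP2C9 pathway (12% of clearance) drops to 0.24× activity: 0.12 × 0.24 = 0.0288.
The remaining 18% of clearance is unaffected.
Relative clearance = 1.312 + 0.1102 + 0.0288 + 0.18 = 1.631.
Net systemic exposure ratio = 1 / 1.631 = 0.613.

0.613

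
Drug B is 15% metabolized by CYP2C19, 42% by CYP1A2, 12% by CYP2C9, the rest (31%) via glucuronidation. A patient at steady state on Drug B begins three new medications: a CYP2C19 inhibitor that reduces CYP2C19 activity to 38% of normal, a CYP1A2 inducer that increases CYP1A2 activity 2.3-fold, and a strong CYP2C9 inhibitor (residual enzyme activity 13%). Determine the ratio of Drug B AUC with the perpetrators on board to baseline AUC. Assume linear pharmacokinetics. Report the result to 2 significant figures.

0.74

CYP2C19: 0.15 × 0.38 = 0.057
CYP1A2: 0.42 × 2.3 = 0.966
CYP2C9: 0.12 × 0.13 = 0.0156
Other: 0.31 (unchanged)
CL_new/CL_old = 0.057 + 0.966 + 0.0156 + 0.31 = 1.3486.
Net AUC ratio = 1 / 1.3486 = 0.74.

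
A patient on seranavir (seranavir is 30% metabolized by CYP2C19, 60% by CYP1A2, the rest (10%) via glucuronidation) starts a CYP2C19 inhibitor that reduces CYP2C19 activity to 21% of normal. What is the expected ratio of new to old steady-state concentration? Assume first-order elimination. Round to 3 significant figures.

1.31

CYP2C19: 0.3 × 0.21 = 0.063
CYP1A2: 0.6 (unchanged)
Other: 0.1 (unchanged)
CL_new/CL_old = 0.063 + 0.6 + 0.1 = 0.763.
Steady-state concentration ratio = CL_old/CL_new = 1 / 0.763 = 1.31.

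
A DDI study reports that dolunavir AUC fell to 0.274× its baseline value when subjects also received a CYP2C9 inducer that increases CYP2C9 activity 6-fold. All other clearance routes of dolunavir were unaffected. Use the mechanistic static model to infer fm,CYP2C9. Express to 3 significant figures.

0.530

Write x for the fraction cleared via CYP2C9. The observed AUC change means clearance rose to 1/0.274 = 3.65 of baseline.
Only the CYP2C9 route changed, so 3.65 = x·6 + (1 − x), giving x = 0.530.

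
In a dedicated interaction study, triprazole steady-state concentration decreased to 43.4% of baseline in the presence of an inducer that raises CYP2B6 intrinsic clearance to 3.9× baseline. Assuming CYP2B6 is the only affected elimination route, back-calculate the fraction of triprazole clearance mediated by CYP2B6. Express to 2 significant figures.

Let fm be the CYP2B6 fraction. New clearance relative to baseline = fm × 3.9 + (1 − fm).
Steady-state concentration ratio = 1 / (new CL fraction), so new CL fraction = 1 / 0.434 = 2.304.
fm × 3.9 + 1 − fm = 2.304  ⇒  fm × (3.9 − 1) = 1.304  ⇒  fm = 0.45.

0.45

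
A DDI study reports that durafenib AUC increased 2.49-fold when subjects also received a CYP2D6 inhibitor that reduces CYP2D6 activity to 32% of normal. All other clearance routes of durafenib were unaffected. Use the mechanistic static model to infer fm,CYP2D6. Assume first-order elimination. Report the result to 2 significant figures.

Let fm be the CYP2D6 fraction. New clearance relative to baseline = fm × 0.32 + (1 − fm).
AUC ratio = 1 / (new CL fraction), so new CL fraction = 1 / 2.49 = 0.4016.
fm × 0.32 + 1 − fm = 0.4016  ⇒  fm × (0.32 − 1) = −0.5984  ⇒  fm = 0.88.

0.88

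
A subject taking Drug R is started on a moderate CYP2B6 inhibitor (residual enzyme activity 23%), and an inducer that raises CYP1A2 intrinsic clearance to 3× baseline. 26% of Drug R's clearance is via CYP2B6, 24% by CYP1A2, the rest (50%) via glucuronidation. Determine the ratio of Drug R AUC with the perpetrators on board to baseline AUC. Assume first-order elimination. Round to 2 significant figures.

The CYP2B6 pathway (26% of clearance) is reduced to 0.23× activity: 0.26 × 0.23 = 0.0598.
The CYP1A2 pathway (24% of clearance) is boosted to 3× activity: 0.24 × 3 = 0.72.
The remaining 50% of clearance is unaffected.
CL_new/CL_old = 0.0598 + 0.72 + 0.5 = 1.2798.
Net AUC ratio = 1 / 1.2798 = 0.78.

0.78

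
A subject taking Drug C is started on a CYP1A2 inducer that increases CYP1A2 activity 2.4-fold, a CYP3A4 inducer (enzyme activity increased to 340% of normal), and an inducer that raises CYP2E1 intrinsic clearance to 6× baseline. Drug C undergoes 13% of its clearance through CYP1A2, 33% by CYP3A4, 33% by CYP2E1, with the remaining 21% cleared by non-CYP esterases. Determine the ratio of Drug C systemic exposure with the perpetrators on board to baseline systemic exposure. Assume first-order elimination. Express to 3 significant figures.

0.276

The CYP1A2 pathway (13% of clearance) rises to 2.4× activity: 0.13 × 2.4 = 0.312.
The CYP3A4 pathway (33% of clearance) increases to 3.4× activity: 0.33 × 3.4 = 1.122.
The CYP2E1 pathway (33% of clearance) increases to 6× activity: 0.33 × 6 = 1.98.
Non-CYP routes (21%) are unchanged.
CL_new/CL_old = 0.312 + 1.122 + 1.98 + 0.21 = 3.624.
Systemic exposure ∝ 1/CL: fold-change = 1 / 3.624 = 0.276.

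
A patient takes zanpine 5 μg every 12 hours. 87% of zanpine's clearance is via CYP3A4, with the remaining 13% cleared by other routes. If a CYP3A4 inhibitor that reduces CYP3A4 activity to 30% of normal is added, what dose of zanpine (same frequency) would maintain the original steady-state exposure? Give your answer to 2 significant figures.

2.0 μg

The CYP3A4 pathway (87% of clearance) drops to 0.3× activity: 0.87 × 0.3 = 0.261.
Non-CYP routes (13%) are unchanged.
New clearance relative to baseline: 0.261 + 0.13 = 0.391.
Exposure is unchanged when dose changes in proportion to clearance. New dose = 5 μg × 0.391 = 2.0 μg.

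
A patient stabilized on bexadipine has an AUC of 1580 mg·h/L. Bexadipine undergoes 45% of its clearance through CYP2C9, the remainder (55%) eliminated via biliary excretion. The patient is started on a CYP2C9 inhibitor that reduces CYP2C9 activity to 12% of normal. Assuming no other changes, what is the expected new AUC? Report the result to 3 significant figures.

CYP2C9: 0.45 × 0.12 = 0.054
Other: 0.55 (unchanged)
Relative clearance = 0.054 + 0.55 = 0.604.
With dosing unchanged, AUC scales as 1/CL: 1580 / 0.604 = 2.62 × 10³ mg·h/L.

2.62 × 10³ mg·h/L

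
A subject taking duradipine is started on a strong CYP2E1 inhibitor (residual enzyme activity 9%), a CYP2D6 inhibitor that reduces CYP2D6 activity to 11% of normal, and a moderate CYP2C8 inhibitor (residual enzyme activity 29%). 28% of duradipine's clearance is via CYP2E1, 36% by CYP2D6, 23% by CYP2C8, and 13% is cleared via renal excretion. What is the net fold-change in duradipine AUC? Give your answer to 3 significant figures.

3.82

The CYP2E1 pathway (28% of clearance) drops to 0.09× activity: 0.28 × 0.09 = 0.0252.
The CYP2D6 pathway (36% of clearance) falls to 0.11× activity: 0.36 × 0.11 = 0.0396.
The CYP2C8 pathway (23% of clearance) falls to 0.29× activity: 0.23 × 0.29 = 0.0667.
The remaining 13% of clearance is unaffected.
New clearance relative to baseline: 0.0252 + 0.0396 + 0.0667 + 0.13 = 0.2615.
AUC ∝ 1/CL: fold-change = 1 / 0.2615 = 3.82.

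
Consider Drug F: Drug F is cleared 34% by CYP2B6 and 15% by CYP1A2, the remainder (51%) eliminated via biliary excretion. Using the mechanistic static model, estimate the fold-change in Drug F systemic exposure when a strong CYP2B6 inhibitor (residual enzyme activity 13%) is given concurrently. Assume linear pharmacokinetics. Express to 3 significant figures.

The CYP2B6 pathway (34% of clearance) falls to 0.13× activity: 0.34 × 0.13 = 0.0442.
CYP1A2 (15%) and the residual 51% are unaffected.
Relative clearance = 0.0442 + 0.15 + 0.51 = 0.7042.
Systemic exposure is inversely proportional to clearance, so the fold-change is 1 / 0.7042 = 1.42.

1.42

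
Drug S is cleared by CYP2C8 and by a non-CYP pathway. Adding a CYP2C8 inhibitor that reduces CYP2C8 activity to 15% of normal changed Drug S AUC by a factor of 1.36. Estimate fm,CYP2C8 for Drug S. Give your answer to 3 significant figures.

0.311

CL'/CL = 1 / 1.36 = 0.7353
0.15·fm + (1 − fm) = 0.7353
fm = (0.7353 − 1) / (0.15 − 1) = 0.311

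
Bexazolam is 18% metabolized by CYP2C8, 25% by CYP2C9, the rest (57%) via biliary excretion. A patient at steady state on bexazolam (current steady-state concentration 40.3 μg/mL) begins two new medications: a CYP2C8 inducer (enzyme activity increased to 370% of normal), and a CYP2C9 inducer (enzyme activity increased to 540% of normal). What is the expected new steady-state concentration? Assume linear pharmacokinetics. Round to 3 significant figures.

15.6 μg/mL

The CYP2C8 pathway (18% of clearance) rises to 3.7× activity: 0.18 × 3.7 = 0.666.
The CYP2C9 pathway (25% of clearance) rises to 5.4× activity: 0.25 × 5.4 = 1.35.
Non-CYP routes (57%) are unchanged.
CL_new/CL_old = 0.666 + 1.35 + 0.57 = 2.586.
Dividing the baseline by the relative clearance: 40.3 / 2.586 = 15.6 μg/mL.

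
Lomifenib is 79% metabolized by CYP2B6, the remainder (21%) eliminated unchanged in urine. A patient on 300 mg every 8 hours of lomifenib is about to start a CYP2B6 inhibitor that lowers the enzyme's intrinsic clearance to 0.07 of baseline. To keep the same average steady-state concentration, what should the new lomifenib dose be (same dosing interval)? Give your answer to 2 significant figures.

80 mg

The CYP2B6 pathway (79% of clearance) falls to 0.07× activity: 0.79 × 0.07 = 0.0553.
Non-CYP routes (21%) are unchanged.
Relative clearance = 0.0553 + 0.21 = 0.2653.
Css,avg = (dose rate)/CL, so holding Css fixed requires dose ∝ CL: 300 × 0.2653 = 80 mg.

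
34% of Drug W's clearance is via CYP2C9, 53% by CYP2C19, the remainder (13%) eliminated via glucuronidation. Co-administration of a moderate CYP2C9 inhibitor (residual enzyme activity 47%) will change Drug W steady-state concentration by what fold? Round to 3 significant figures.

The CYP2C9 pathway (34% of clearance) drops to 0.47× activity: 0.34 × 0.47 = 0.1598.
CYP2C19 (53%) and the residual 13% are unaffected.
New clearance relative to baseline: 0.1598 + 0.53 + 0.13 = 0.8198.
Steady-state concentration is inversely proportional to clearance, so the fold-change is 1 / 0.8198 = 1.22.

1.22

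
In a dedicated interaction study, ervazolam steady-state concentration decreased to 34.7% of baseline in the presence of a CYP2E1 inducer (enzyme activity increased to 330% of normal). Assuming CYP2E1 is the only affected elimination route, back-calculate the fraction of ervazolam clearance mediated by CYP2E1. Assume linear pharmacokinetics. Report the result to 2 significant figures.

0.82

Let x = fm,CYP2E1. Because steady-state concentration ∝ 1/CL, relative clearance rose to 1/0.347 = 2.882.
Setting x·3.3 + (1 − x) = 2.882 and solving: x = (2.882 − 1)/(3.3 − 1) = 0.82.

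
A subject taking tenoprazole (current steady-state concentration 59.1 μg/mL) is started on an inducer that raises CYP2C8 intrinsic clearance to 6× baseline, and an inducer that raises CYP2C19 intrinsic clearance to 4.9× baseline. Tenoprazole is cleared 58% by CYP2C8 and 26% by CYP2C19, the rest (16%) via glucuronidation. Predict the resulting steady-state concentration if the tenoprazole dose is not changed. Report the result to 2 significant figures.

12 μg/mL

The CYP2C8 pathway (58% of clearance) is boosted to 6× activity: 0.58 × 6 = 3.48.
The CYP2C19 pathway (26% of clearance) is boosted to 4.9× activity: 0.26 × 4.9 = 1.274.
Non-CYP routes (16%) are unchanged.
Relative clearance = 3.48 + 1.274 + 0.16 = 4.914.
New steady-state concentration = 59.1 / 4.914 = 12 μg/mL (concentration scales inversely with clearance).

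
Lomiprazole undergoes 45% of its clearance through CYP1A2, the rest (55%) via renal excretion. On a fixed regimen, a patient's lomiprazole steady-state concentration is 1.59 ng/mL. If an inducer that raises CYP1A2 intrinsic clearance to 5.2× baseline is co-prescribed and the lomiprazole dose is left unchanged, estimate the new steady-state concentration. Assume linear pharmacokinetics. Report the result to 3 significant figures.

CYP1A2: 0.45 × 5.2 = 2.34
Other: 0.55 (unchanged)
Relative clearance = 2.34 + 0.55 = 2.89.
Steady-state concentration ∝ 1/CL, so new value = 1.59 / 2.89 = 0.550 ng/mL.

0.550 ng/mL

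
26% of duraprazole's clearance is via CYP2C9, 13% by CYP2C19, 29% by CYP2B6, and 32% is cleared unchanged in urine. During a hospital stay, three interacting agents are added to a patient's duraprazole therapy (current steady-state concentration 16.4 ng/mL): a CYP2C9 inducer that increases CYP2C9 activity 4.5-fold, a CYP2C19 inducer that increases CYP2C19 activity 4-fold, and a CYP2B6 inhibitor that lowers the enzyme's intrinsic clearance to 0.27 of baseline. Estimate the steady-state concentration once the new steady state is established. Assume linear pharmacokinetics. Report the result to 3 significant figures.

7.85 ng/mL

The CYP2C9 pathway (26% of clearance) is boosted to 4.5× activity: 0.26 × 4.5 = 1.17.
The CYP2C19 pathway (13% of clearance) is boosted to 4× activity: 0.13 × 4 = 0.52.
The CYP2B6 pathway (29% of clearance) drops to 0.27× activity: 0.29 × 0.27 = 0.0783.
The remaining 32% of clearance is unaffected.
CL_new/CL_old = 1.17 + 0.52 + 0.0783 + 0.32 = 2.0883.
New steady-state concentration = 16.4 / 2.0883 = 7.85 ng/mL (concentration scales inversely with clearance).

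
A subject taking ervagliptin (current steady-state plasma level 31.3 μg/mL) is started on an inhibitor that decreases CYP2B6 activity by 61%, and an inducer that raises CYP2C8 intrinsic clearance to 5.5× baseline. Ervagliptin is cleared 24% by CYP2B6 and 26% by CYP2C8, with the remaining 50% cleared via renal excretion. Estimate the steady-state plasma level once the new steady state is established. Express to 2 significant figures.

15 μg/mL

The CYP2B6 pathway (24% of clearance) falls to 0.39× activity: 0.24 × 0.39 = 0.0936.
The CYP2C8 pathway (26% of clearance) increases to 5.5× activity: 0.26 × 5.5 = 1.43.
The remaining 50% of clearance is unaffected.
CL_new/CL_old = 0.0936 + 1.43 + 0.5 = 2.0236.
Steady-state plasma level ∝ 1/CL: new value = 31.3 / 2.0236 = 15 μg/mL.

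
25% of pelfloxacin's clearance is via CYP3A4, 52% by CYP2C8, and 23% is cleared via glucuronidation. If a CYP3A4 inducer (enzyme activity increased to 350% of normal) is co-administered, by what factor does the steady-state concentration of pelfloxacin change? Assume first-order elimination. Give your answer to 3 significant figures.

CYP3A4: 0.25 × 3.5 = 0.875
CYP2C8: 0.52 (unchanged)
Other: 0.23 (unchanged)
CL_new/CL_old = 0.875 + 0.52 + 0.23 = 1.625.
Since steady-state concentration ∝ 1/CL, the ratio is 1 / 1.625 = 0.615.

0.615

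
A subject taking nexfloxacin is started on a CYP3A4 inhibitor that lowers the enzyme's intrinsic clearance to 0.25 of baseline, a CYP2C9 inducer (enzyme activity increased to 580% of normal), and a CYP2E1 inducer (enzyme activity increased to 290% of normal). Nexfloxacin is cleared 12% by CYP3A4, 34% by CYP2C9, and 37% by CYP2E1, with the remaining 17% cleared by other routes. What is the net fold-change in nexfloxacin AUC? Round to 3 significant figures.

0.308

CYP3A4: 0.12 × 0.25 = 0.03
CYP2C9: 0.34 × 5.8 = 1.972
CYP2E1: 0.37 × 2.9 = 1.073
Other: 0.17 (unchanged)
Relative clearance = 0.03 + 1.972 + 1.073 + 0.17 = 3.245.
Net AUC ratio = 1 / 3.245 = 0.308.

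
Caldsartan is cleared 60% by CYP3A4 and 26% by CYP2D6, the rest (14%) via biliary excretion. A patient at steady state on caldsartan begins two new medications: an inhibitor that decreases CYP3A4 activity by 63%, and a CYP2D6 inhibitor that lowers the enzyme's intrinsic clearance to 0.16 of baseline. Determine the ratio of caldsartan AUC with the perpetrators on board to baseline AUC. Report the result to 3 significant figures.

The CYP3A4 pathway (60% of clearance) falls to 0.37× activity: 0.6 × 0.37 = 0.222.
The CYP2D6 pathway (26% of clearance) drops to 0.16× activity: 0.26 × 0.16 = 0.0416.
The remaining 14% of clearance is unaffected.
New clearance relative to baseline: 0.222 + 0.0416 + 0.14 = 0.4036.
Net AUC ratio = 1 / 0.4036 = 2.48.

2.48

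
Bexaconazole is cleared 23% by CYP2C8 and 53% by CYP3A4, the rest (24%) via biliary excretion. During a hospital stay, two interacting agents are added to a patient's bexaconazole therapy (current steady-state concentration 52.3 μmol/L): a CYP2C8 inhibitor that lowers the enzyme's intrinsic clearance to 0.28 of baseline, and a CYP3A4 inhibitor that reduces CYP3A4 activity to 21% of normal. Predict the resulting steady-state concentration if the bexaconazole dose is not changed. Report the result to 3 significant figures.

126 μmol/L

The CYP2C8 pathway (23% of clearance) falls to 0.28× activity: 0.23 × 0.28 = 0.0644.
The CYP3A4 pathway (53% of clearance) falls to 0.21× activity: 0.53 × 0.21 = 0.1113.
Non-CYP routes (24%) are unchanged.
Relative clearance = 0.0644 + 0.1113 + 0.24 = 0.4157.
Steady-state concentration ∝ 1/CL: new value = 52.3 / 0.4157 = 126 μmol/L.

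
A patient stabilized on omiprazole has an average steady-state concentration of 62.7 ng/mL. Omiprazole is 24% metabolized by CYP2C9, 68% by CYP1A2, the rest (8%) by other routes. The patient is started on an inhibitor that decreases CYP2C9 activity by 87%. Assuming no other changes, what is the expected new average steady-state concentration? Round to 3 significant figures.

79.2 ng/mL

The CYP2C9 pathway (24% of clearance) drops to 0.13× activity: 0.24 × 0.13 = 0.0312.
CYP1A2 (68%) and the residual 8% are unaffected.
CL_new/CL_old = 0.0312 + 0.68 + 0.08 = 0.7912.
With dosing unchanged, average steady-state concentration scales as 1/CL: 62.7 / 0.7912 = 79.2 ng/mL.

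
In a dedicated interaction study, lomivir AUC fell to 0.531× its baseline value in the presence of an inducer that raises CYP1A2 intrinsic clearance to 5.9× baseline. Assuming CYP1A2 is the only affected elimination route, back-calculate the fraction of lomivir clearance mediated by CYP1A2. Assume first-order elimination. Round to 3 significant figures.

Write x for the fraction cleared via CYP1A2. The observed AUC change means clearance rose to 1/0.531 = 1.883 of baseline.
Only the CYP1A2 route changed, so 1.883 = x·5.9 + (1 − x), giving x = 0.180.

0.180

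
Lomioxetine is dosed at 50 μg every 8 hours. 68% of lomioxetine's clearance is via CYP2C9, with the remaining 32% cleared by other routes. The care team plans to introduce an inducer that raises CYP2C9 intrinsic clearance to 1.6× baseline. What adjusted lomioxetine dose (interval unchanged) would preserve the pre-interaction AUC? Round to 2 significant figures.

70 μg

The CYP2C9 pathway (68% of clearance) increases to 1.6× activity: 0.68 × 1.6 = 1.088.
Non-CYP routes (32%) are unchanged.
New clearance relative to baseline: 1.088 + 0.32 = 1.408.
To maintain the same steady-state level, dose must scale with clearance: new dose = 50 × 1.408 = 70 μg.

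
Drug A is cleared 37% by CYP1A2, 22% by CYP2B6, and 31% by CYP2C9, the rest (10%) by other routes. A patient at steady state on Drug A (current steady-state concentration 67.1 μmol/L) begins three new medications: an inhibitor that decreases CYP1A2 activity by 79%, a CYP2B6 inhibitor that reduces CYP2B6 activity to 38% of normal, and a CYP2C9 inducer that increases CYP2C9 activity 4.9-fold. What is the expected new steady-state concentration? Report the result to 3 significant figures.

The CYP1A2 pathway (37% of clearance) falls to 0.21× activity: 0.37 × 0.21 = 0.0777.
The CYP2B6 pathway (22% of clearance) is reduced to 0.38× activity: 0.22 × 0.38 = 0.0836.
The CYP2C9 pathway (31% of clearance) is boosted to 4.9× activity: 0.31 × 4.9 = 1.519.
The remaining 10% of clearance is unaffected.
CL_new/CL_old = 0.0777 + 0.0836 + 1.519 + 0.1 = 1.7803.
New steady-state concentration = 67.1 / 1.7803 = 37.7 μmol/L (concentration scales inversely with clearance).

37.7 μmol/L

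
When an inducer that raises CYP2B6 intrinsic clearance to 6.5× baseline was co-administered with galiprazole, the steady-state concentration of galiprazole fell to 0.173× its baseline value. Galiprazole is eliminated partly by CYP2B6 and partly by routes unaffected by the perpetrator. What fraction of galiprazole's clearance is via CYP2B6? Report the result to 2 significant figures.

CL'/CL = 1 / 0.173 = 5.78
6.5·fm + (1 − fm) = 5.78
fm = (5.78 − 1) / (6.5 − 1) = 0.87

0.87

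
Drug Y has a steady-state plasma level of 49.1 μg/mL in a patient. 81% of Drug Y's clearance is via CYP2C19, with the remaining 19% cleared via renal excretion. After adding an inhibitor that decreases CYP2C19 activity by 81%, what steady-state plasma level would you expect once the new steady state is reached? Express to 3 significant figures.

143 μg/mL

CYP2C19: 0.81 × 0.19 = 0.1539
Other: 0.19 (unchanged)
CL_new/CL_old = 0.1539 + 0.19 = 0.3439.
New steady-state plasma level = baseline ÷ relative clearance = 49.1 / 0.3439 = 143 μg/mL.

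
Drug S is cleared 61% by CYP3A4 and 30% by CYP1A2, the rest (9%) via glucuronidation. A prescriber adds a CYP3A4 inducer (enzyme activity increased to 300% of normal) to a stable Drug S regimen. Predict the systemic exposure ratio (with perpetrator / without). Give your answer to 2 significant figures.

The CYP3A4 pathway (61% of clearance) increases to 3× activity: 0.61 × 3 = 1.83.
CYP1A2 (30%) and the residual 9% are unaffected.
CL_new/CL_old = 1.83 + 0.3 + 0.09 = 2.22.
Systemic exposure is inversely proportional to clearance, so the fold-change is 1 / 2.22 = 0.45.

0.45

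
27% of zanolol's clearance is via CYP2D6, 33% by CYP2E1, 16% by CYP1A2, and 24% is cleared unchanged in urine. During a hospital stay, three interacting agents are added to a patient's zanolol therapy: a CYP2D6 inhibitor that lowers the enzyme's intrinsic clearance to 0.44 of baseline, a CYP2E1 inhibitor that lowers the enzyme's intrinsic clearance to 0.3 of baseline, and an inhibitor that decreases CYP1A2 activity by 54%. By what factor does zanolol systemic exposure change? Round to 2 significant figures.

The CYP2D6 pathway (27% of clearance) falls to 0.44× activity: 0.27 × 0.44 = 0.1188.
The CYP2E1 pathway (33% of clearance) is reduced to 0.3× activity: 0.33 × 0.3 = 0.099.
The CYP1A2 pathway (16% of clearance) falls to 0.46× activity: 0.16 × 0.46 = 0.0736.
Non-CYP routes (24%) are unchanged.
New clearance relative to baseline: 0.1188 + 0.099 + 0.0736 + 0.24 = 0.5314.
Systemic exposure ∝ 1/CL: fold-change = 1 / 0.5314 = 1.9.

1.9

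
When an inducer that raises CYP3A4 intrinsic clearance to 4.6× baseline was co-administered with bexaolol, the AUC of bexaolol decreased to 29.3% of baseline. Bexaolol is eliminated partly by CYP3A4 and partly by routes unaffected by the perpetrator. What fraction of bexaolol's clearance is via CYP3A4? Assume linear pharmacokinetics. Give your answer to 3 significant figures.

0.670

Let fm be the CYP3A4 fraction. New clearance relative to baseline = fm × 4.6 + (1 − fm).
AUC ratio = 1 / (new CL fraction), so new CL fraction = 1 / 0.293 = 3.413.
fm × 4.6 + 1 − fm = 3.413  ⇒  fm × (4.6 − 1) = 2.413  ⇒  fm = 0.670.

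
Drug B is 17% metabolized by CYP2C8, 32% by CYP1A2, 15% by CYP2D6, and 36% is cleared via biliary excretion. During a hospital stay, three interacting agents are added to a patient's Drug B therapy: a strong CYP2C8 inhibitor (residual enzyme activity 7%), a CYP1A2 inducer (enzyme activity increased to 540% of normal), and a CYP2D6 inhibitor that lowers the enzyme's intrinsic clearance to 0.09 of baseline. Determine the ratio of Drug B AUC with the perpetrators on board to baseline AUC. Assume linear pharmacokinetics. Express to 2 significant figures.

0.47

CYP2C8: 0.17 × 0.07 = 0.0119
CYP1A2: 0.32 × 5.4 = 1.728
CYP2D6: 0.15 × 0.09 = 0.0135
Other: 0.36 (unchanged)
Relative clearance = 0.0119 + 1.728 + 0.0135 + 0.36 = 2.1134.
AUC ∝ 1/CL: fold-change = 1 / 2.1134 = 0.47.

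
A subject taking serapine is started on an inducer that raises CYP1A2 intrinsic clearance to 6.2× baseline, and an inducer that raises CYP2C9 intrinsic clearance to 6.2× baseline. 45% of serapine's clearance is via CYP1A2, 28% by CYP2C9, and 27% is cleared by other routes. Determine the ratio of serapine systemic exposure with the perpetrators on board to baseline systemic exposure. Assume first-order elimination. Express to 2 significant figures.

CYP1A2: 0.45 × 6.2 = 2.79
CYP2C9: 0.28 × 6.2 = 1.736
Other: 0.27 (unchanged)
New clearance relative to baseline: 2.79 + 1.736 + 0.27 = 4.796.
Because systemic exposure varies inversely with clearance, the combined effect is 1 / 4.796 = 0.21.

0.21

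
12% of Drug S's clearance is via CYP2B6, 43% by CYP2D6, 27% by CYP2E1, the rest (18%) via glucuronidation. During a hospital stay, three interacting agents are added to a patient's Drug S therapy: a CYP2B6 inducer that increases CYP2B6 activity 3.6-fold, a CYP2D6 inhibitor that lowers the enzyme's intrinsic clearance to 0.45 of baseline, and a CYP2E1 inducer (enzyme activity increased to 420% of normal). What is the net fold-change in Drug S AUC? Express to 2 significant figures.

The CYP2B6 pathway (12% of clearance) increases to 3.6× activity: 0.12 × 3.6 = 0.432.
The CYP2D6 pathway (43% of clearance) drops to 0.45× activity: 0.43 × 0.45 = 0.1935.
The CYP2E1 pathway (27% of clearance) increases to 4.2× activity: 0.27 × 4.2 = 1.134.
The remaining 18% of clearance is unaffected.
New clearance relative to baseline: 0.432 + 0.1935 + 1.134 + 0.18 = 1.9395.
AUC ∝ 1/CL: fold-change = 1 / 1.9395 = 0.52.

0.52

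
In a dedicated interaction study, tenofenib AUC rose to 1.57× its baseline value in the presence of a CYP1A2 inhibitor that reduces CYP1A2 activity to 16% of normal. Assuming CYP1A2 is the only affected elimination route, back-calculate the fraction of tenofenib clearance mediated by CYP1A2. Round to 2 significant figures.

Let fm be the CYP1A2 fraction. New clearance relative to baseline = fm × 0.16 + (1 − fm).
AUC ratio = 1 / (new CL fraction), so new CL fraction = 1 / 1.57 = 0.6369.
fm × 0.16 + 1 − fm = 0.6369  ⇒  fm × (0.16 − 1) = −0.3631  ⇒  fm = 0.43.

0.43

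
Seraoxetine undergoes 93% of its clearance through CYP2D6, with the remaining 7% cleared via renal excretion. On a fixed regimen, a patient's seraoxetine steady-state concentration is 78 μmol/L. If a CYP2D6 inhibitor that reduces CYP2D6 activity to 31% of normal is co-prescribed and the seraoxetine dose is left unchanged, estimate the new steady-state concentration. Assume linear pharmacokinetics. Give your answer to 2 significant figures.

CYP2D6: 0.93 × 0.31 = 0.2883
Other: 0.07 (unchanged)
Relative clearance = 0.2883 + 0.07 = 0.3583.
With dosing unchanged, steady-state concentration scales as 1/CL: 78 / 0.3583 = 2.2 × 10² μmol/L.

2.2 × 10² μmol/L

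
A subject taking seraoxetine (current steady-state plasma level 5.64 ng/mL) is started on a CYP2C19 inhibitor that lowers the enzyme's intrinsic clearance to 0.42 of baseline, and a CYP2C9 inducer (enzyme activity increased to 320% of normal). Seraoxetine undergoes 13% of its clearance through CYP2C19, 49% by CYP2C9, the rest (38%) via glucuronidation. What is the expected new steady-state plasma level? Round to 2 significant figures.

The CYP2C19 pathway (13% of clearance) is reduced to 0.42× activity: 0.13 × 0.42 = 0.0546.
The CYP2C9 pathway (49% of clearance) increases to 3.2× activity: 0.49 × 3.2 = 1.568.
Non-CYP routes (38%) are unchanged.
CL_new/CL_old = 0.0546 + 1.568 + 0.38 = 2.0026.
New steady-state plasma level = 5.64 / 2.0026 = 2.8 ng/mL (concentration scales inversely with clearance).

2.8 ng/mL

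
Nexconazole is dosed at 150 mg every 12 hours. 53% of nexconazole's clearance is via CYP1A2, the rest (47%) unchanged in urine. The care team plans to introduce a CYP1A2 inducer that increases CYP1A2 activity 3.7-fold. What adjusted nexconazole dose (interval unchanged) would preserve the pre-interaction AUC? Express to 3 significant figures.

CYP1A2: 0.53 × 3.7 = 1.961
Other: 0.47 (unchanged)
CL_new/CL_old = 1.961 + 0.47 = 2.431.
To maintain the same steady-state level, dose must scale with clearance: new dose = 150 × 2.431 = 365 mg.

365 mg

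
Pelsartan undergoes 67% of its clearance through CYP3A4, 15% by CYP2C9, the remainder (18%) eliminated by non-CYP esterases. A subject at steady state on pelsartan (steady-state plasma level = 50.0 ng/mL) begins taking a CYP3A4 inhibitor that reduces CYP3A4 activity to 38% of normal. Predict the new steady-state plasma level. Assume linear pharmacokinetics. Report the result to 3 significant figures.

CYP3A4: 0.67 × 0.38 = 0.2546
CYP2C9: 0.15 (unchanged)
Other: 0.18 (unchanged)
New clearance relative to baseline: 0.2546 + 0.15 + 0.18 = 0.5846.
With dosing unchanged, steady-state plasma level scales as 1/CL: 50.0 / 0.5846 = 85.5 ng/mL.

85.5 ng/mL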